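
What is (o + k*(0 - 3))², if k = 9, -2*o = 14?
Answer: 1156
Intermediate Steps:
o = -7 (o = -½*14 = -7)
(o + k*(0 - 3))² = (-7 + 9*(0 - 3))² = (-7 + 9*(-3))² = (-7 - 27)² = (-34)² = 1156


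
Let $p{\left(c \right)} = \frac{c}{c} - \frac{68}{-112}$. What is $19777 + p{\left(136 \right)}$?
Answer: $\frac{553801}{28} \approx 19779.0$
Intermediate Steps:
$p{\left(c \right)} = \frac{45}{28}$ ($p{\left(c \right)} = 1 - - \frac{17}{28} = 1 + \frac{17}{28} = \frac{45}{28}$)
$19777 + p{\left(136 \right)} = 19777 + \frac{45}{28} = \frac{553801}{28}$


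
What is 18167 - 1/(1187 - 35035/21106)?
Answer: 454498115323/25017787 ≈ 18167.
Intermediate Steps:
18167 - 1/(1187 - 35035/21106) = 18167 - 1/25017787/21106 = 18167 - 1*21106/25017787 = 18167 - 21106/25017787 = 454498115323/25017787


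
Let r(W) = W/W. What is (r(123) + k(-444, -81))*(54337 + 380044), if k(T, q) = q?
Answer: -34750480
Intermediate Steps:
r(W) = 1
(r(123) + k(-444, -81))*(54337 + 380044) = (1 - 81)*(54337 + 380044) = -80*434381 = -34750480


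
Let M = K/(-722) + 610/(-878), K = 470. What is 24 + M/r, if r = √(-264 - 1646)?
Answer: 24 + 21327*I*√1910/30269489 ≈ 24.0 + 0.030792*I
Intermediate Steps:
r = I*√1910 (r = √(-1910) = I*√1910 ≈ 43.704*I)
M = -213270/158479 (M = 470/(-722) + 610/(-878) = 470*(-1/722) + 610*(-1/878) = -235/361 - 305/439 = -213270/158479 ≈ -1.3457)
24 + M/r = 24 - 213270*(-I*√1910/1910)/158479 = 24 - (-21327)*I*√1910/30269489 = 24 + 21327*I*√1910/30269489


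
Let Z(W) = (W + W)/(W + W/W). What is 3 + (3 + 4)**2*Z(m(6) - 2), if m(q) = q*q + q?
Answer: 4043/41 ≈ 98.610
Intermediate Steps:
m(q) = q + q**2 (m(q) = q**2 + q = q + q**2)
Z(W) = 2*W/(1 + W) (Z(W) = (2*W)/(W + 1) = (2*W)/(1 + W) = 2*W/(1 + W))
3 + (3 + 4)**2*Z(m(6) - 2) = 3 + (3 + 4)**2*(2*(6*(1 + 6) - 2)/(1 + (6*(1 + 6) - 2))) = 3 + 7**2*(2*(6*7 - 2)/(1 + (6*7 - 2))) = 3 + 49*(2*(42 - 2)/(1 + (42 - 2))) = 3 + 49*(2*40/(1 + 40)) = 3 + 49*(2*40/41) = 3 + 49*(2*40*(1/41)) = 3 + 49*(80/41) = 3 + 3920/41 = 4043/41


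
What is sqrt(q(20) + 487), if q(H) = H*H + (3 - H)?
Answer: sqrt(870) ≈ 29.496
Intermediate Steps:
q(H) = 3 + H**2 - H (q(H) = H**2 + (3 - H) = 3 + H**2 - H)
sqrt(q(20) + 487) = sqrt((3 + 20**2 - 1*20) + 487) = sqrt((3 + 400 - 20) + 487) = sqrt(383 + 487) = sqrt(870)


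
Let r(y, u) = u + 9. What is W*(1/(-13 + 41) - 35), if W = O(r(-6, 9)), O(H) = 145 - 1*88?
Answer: -55803/28 ≈ -1993.0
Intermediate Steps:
r(y, u) = 9 + u
O(H) = 57 (O(H) = 145 - 88 = 57)
W = 57
W*(1/(-13 + 41) - 35) = 57*(1/(-13 + 41) - 35) = 57*(1/28 - 35) = 57*(-979/28) = -55803/28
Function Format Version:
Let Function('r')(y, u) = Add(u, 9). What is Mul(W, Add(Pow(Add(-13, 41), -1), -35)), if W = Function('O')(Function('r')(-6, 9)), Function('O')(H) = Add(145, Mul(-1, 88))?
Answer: Rational(-55803, 28) ≈ -1993.0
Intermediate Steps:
Function('r')(y, u) = Add(9, u)
Function('O')(H) = 57 (Function('O')(H) = Add(145, -88) = 57)
W = 57
Mul(W, Add(Pow(Add(-13, 41), -1), -35)) = Mul(57, Add(Pow(Add(-13, 41), -1), -35)) = Mul(57, Add(Pow(28, -1), -35)) = Mul(57, Add(Rational(1, 28), -35)) = Mul(57, Rational(-979, 28)) = Rational(-55803, 28)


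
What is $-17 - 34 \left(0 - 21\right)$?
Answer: $697$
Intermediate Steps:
$-17 - 34 \left(0 - 21\right) = -17 - -714 = -17 + 714 = 697$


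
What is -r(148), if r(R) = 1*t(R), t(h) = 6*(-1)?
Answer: 6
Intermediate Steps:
t(h) = -6
r(R) = -6 (r(R) = 1*(-6) = -6)
-r(148) = -1*(-6) = 6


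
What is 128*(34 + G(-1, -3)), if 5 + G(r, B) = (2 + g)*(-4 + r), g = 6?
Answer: -1408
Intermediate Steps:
G(r, B) = -37 + 8*r (G(r, B) = -5 + (2 + 6)*(-4 + r) = -5 + 8*(-4 + r) = -5 + (-32 + 8*r) = -37 + 8*r)
128*(34 + G(-1, -3)) = 128*(34 + (-37 + 8*(-1))) = 128*(34 + (-37 - 8)) = 128*(34 - 45) = 128*(-11) = -1408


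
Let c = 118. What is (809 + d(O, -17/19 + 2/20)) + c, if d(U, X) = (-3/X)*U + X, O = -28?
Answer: 23540429/28690 ≈ 820.51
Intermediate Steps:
d(U, X) = X - 3*U/X (d(U, X) = -3*U/X + X = X - 3*U/X)
(809 + d(O, -17/19 + 2/20)) + c = (809 + ((-17/19 + 2/20) - 3*(-28)/(-17/19 + 2/20))) + 118 = (809 + ((-17*1/19 + 2*(1/20)) - 3*(-28)/(-17*1/19 + 2*(1/20)))) + 118 = (809 + ((-17/19 + ⅒) - 3*(-28)/(-17/19 + ⅒))) + 118 = (809 + (-151/190 - 3*(-28)/(-151/190))) + 118 = (809 + (-151/190 - 3*(-28)*(-190/151))) + 118 = (809 + (-151/190 - 15960/151)) + 118 = (809 - 3055201/28690) + 118 = 20155009/28690 + 118 = 23540429/28690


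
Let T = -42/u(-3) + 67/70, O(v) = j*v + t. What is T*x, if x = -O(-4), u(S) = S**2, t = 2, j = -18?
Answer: 28823/105 ≈ 274.50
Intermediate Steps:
O(v) = 2 - 18*v (O(v) = -18*v + 2 = 2 - 18*v)
T = -779/210 (T = -42/((-3)**2) + 67/70 = -42/9 + 67*(1/70) = -42*1/9 + 67/70 = -14/3 + 67/70 = -779/210 ≈ -3.7095)
x = -74 (x = -(2 - 18*(-4)) = -(2 + 72) = -1*74 = -74)
T*x = -779/210*(-74) = 28823/105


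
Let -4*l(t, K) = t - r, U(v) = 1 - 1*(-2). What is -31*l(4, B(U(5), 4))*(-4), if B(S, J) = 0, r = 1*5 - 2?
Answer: -31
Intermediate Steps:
U(v) = 3 (U(v) = 1 + 2 = 3)
r = 3 (r = 5 - 2 = 3)
l(t, K) = 3/4 - t/4 (l(t, K) = -(t - 1*3)/4 = -(t - 3)/4 = -(-3 + t)/4 = 3/4 - t/4)
-31*l(4, B(U(5), 4))*(-4) = -31*(3/4 - 1/4*4)*(-4) = -31*(3/4 - 1)*(-4) = -31*(-1/4)*(-4) = (31/4)*(-4) = -31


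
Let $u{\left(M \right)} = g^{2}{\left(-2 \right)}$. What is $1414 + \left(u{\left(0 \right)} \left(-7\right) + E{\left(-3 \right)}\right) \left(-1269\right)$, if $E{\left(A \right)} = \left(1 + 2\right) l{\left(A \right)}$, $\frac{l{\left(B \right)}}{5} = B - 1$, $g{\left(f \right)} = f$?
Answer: $113086$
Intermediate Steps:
$l{\left(B \right)} = -5 + 5 B$ ($l{\left(B \right)} = 5 \left(B - 1\right) = 5 \left(-1 + B\right) = -5 + 5 B$)
$u{\left(M \right)} = 4$ ($u{\left(M \right)} = \left(-2\right)^{2} = 4$)
$E{\left(A \right)} = -15 + 15 A$ ($E{\left(A \right)} = \left(1 + 2\right) \left(-5 + 5 A\right) = 3 \left(-5 + 5 A\right) = -15 + 15 A$)
$1414 + \left(u{\left(0 \right)} \left(-7\right) + E{\left(-3 \right)}\right) \left(-1269\right) = 1414 + \left(4 \left(-7\right) + \left(-15 + 15 \left(-3\right)\right)\right) \left(-1269\right) = 1414 + \left(-28 - 60\right) \left(-1269\right) = 1414 - -111672 = 1414 + 111672 = 113086$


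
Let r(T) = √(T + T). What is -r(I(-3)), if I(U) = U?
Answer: -I*√6 ≈ -2.4495*I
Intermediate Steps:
r(T) = √2*√T (r(T) = √(2*T) = √2*√T)
-r(I(-3)) = -√2*√(-3) = -√2*I*√3 = -I*√6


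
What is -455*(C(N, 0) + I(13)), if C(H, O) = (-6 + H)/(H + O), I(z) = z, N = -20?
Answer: -13013/2 ≈ -6506.5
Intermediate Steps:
C(H, O) = (-6 + H)/(H + O)
-455*(C(N, 0) + I(13)) = -455*((-6 - 20)/(-20 + 0) + 13) = -455*(-26/(-20) + 13) = -455*(-1/20*(-26) + 13) = -455*(13/10 + 13) = -455*143/10 = -13013/2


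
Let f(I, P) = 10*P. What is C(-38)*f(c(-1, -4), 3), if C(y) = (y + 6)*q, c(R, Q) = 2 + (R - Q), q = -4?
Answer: 3840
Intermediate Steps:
c(R, Q) = 2 + R - Q
C(y) = -24 - 4*y (C(y) = (y + 6)*(-4) = (6 + y)*(-4) = -24 - 4*y)
C(-38)*f(c(-1, -4), 3) = (-24 - 4*(-38))*(10*3) = (-24 + 152)*30 = 128*30 = 3840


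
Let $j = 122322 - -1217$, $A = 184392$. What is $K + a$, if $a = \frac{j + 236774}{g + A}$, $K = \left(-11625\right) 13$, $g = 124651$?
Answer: $- \frac{46703763062}{309043} \approx -1.5112 \cdot 10^{5}$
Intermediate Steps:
$j = 123539$ ($j = 122322 + 1217 = 123539$)
$K = -151125$
$a = \frac{360313}{309043}$ ($a = \frac{123539 + 236774}{124651 + 184392} = \frac{360313}{309043} \approx 1.1659$)
$K + a = -151125 + \frac{360313}{309043} = - \frac{46703763062}{309043}$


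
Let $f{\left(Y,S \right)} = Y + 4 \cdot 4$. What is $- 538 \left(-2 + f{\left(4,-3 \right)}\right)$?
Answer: $-9684$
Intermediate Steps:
$f{\left(Y,S \right)} = 16 + Y$ ($f{\left(Y,S \right)} = Y + 16 = 16 + Y$)
$- 538 \left(-2 + f{\left(4,-3 \right)}\right) = - 538 \left(-2 + \left(16 + 4\right)\right) = - 538 \left(-2 + 20\right) = \left(-538\right) 18 = -9684$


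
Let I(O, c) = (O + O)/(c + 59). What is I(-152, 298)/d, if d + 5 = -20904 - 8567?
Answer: 76/2630733 ≈ 2.8889e-5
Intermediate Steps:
I(O, c) = 2*O/(59 + c) (I(O, c) = (2*O)/(59 + c) = 2*O/(59 + c))
d = -29476 (d = -5 + (-20904 - 8567) = -5 - 29471 = -29476)
I(-152, 298)/d = (2*(-152)/(59 + 298))/(-29476) = (2*(-152)/357)*(-1/29476) = (2*(-152)*(1/357))*(-1/29476) = -304/357*(-1/29476) = 76/2630733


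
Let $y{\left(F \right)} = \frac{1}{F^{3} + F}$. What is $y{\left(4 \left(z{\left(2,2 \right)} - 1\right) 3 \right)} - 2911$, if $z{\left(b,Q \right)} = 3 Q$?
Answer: $- \frac{628950659}{216060} \approx -2911.0$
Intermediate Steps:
$y{\left(F \right)} = \frac{1}{F + F^{3}}$
$y{\left(4 \left(z{\left(2,2 \right)} - 1\right) 3 \right)} - 2911 = \frac{1}{4 \left(3 \cdot 2 - 1\right) 3 + \left(4 \left(3 \cdot 2 - 1\right) 3\right)^{3}} - 2911 = \frac{1}{4 \left(6 - 1\right) 3 + \left(4 \left(6 - 1\right) 3\right)^{3}} - 2911 = \frac{1}{4 \cdot 5 \cdot 3 + \left(4 \cdot 5 \cdot 3\right)^{3}} - 2911 = \frac{1}{20 \cdot 3 + \left(20 \cdot 3\right)^{3}} - 2911 = \frac{1}{60 + 60^{3}} - 2911 = \frac{1}{60 + 216000} - 2911 = \frac{1}{216060} - 2911 = - \frac{628950659}{216060}$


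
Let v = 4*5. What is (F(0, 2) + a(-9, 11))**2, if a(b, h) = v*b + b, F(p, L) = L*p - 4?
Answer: 37249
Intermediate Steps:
F(p, L) = -4 + L*p
v = 20
a(b, h) = 21*b (a(b, h) = 20*b + b = 21*b)
(F(0, 2) + a(-9, 11))**2 = ((-4 + 2*0) + 21*(-9))**2 = ((-4 + 0) - 189)**2 = (-4 - 189)**2 = (-193)**2 = 37249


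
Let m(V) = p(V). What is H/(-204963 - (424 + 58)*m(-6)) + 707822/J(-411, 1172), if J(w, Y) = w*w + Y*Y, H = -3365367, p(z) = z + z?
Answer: 1777359567491/102411534465 ≈ 17.355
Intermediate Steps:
p(z) = 2*z
m(V) = 2*V
J(w, Y) = Y² + w² (J(w, Y) = w² + Y² = Y² + w²)
H/(-204963 - (424 + 58)*m(-6)) + 707822/J(-411, 1172) = -3365367/(-204963 - (424 + 58)*2*(-6)) + 707822/(1172² + (-411)²) = -3365367/(-204963 - 482*(-12)) + 707822/(1373584 + 168921) = -3365367/(-204963 - 1*(-5784)) + 707822/1542505 = -3365367/(-204963 + 5784) + 707822*(1/1542505) = -3365367/(-199179) + 707822/1542505 = -3365367*(-1/199179) + 707822/1542505 = 1121789/66393 + 707822/1542505 = 1777359567491/102411534465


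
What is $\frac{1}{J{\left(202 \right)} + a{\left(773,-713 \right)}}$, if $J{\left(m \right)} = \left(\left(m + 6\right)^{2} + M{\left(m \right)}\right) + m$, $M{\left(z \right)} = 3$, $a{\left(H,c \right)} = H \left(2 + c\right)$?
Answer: $- \frac{1}{506134} \approx -1.9758 \cdot 10^{-6}$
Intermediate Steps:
$J{\left(m \right)} = 3 + m + \left(6 + m\right)^{2}$ ($J{\left(m \right)} = \left(\left(m + 6\right)^{2} + 3\right) + m = \left(\left(6 + m\right)^{2} + 3\right) + m = \left(3 + \left(6 + m\right)^{2}\right) + m = 3 + m + \left(6 + m\right)^{2}$)
$\frac{1}{J{\left(202 \right)} + a{\left(773,-713 \right)}} = \frac{1}{\left(3 + 202 + \left(6 + 202\right)^{2}\right) + 773 \left(2 - 713\right)} = \frac{1}{\left(3 + 202 + 208^{2}\right) + 773 \left(-711\right)} = \frac{1}{\left(3 + 202 + 43264\right) - 549603} = \frac{1}{43469 - 549603} = \frac{1}{-506134} = - \frac{1}{506134}$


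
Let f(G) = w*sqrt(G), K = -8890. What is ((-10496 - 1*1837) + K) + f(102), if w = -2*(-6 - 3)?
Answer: -21223 + 18*sqrt(102) ≈ -21041.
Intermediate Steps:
w = 18 (w = -2*(-9) = 18)
f(G) = 18*sqrt(G)
((-10496 - 1*1837) + K) + f(102) = ((-10496 - 1*1837) - 8890) + 18*sqrt(102) = ((-10496 - 1837) - 8890) + 18*sqrt(102) = (-12333 - 8890) + 18*sqrt(102) = -21223 + 18*sqrt(102)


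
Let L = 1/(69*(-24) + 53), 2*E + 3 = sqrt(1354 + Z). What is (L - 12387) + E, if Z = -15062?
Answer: -39717533/3206 + I*sqrt(3427) ≈ -12389.0 + 58.541*I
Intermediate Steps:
E = -3/2 + I*sqrt(3427) (E = -3/2 + sqrt(1354 - 15062)/2 = -3/2 + sqrt(-13708)/2 = -3/2 + (2*I*sqrt(3427))/2 = -3/2 + I*sqrt(3427) ≈ -1.5 + 58.541*I)
L = -1/1603 (L = 1/(-1656 + 53) = 1/(-1603) = -1/1603 ≈ -0.00062383)
(L - 12387) + E = (-1/1603 - 12387) + (-3/2 + I*sqrt(3427)) = -19856362/1603 + (-3/2 + I*sqrt(3427)) = -39717533/3206 + I*sqrt(3427)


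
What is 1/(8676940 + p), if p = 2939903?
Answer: 1/11616843 ≈ 8.6082e-8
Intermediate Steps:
1/(8676940 + p) = 1/(8676940 + 2939903) = 1/11616843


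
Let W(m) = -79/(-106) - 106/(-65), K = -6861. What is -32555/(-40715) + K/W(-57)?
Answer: -7545718939/2613903 ≈ -2886.8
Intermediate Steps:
W(m) = 16371/6890 (W(m) = -79*(-1/106) - 106*(-1/65) = 79/106 + 106/65 = 16371/6890)
-32555/(-40715) + K/W(-57) = -32555/(-40715) - 6861/16371/6890 = -32555*(-1/40715) - 6861*6890/16371 = 383/479 - 15757430/5457 = -7545718939/2613903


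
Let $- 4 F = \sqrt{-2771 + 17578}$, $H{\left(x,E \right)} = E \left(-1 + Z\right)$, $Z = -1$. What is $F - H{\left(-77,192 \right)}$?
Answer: $384 - \frac{\sqrt{14807}}{4} \approx 353.58$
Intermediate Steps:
$H{\left(x,E \right)} = - 2 E$ ($H{\left(x,E \right)} = E \left(-1 - 1\right) = E \left(-2\right) = - 2 E$)
$F = - \frac{\sqrt{14807}}{4}$ ($F = - \frac{\sqrt{-2771 + 17578}}{4} = - \frac{\sqrt{14807}}{4} \approx -30.421$)
$F - H{\left(-77,192 \right)} = - \frac{\sqrt{14807}}{4} - \left(-2\right) 192 = - \frac{\sqrt{14807}}{4} - -384 = - \frac{\sqrt{14807}}{4} + 384 = 384 - \frac{\sqrt{14807}}{4}$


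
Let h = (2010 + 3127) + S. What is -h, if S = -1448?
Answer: -3689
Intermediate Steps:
h = 3689 (h = (2010 + 3127) - 1448 = 5137 - 1448 = 3689)
-h = -1*3689 = -3689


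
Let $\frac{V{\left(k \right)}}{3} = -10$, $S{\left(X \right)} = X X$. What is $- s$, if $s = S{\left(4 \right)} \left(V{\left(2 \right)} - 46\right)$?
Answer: $1216$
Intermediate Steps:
$S{\left(X \right)} = X^{2}$
$V{\left(k \right)} = -30$ ($V{\left(k \right)} = 3 \left(-10\right) = -30$)
$s = -1216$ ($s = 4^{2} \left(-30 - 46\right) = 16 \left(-76\right) = -1216$)
$- s = \left(-1\right) \left(-1216\right) = 1216$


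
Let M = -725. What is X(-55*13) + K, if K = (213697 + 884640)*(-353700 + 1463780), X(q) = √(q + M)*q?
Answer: 1219241936960 - 8580*I*√10 ≈ 1.2192e+12 - 27132.0*I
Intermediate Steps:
X(q) = q*√(-725 + q) (X(q) = √(q - 725)*q = √(-725 + q)*q = q*√(-725 + q))
K = 1219241936960 (K = 1098337*1110080 = 1219241936960)
X(-55*13) + K = (-55*13)*√(-725 - 55*13) + 1219241936960 = -715*√(-725 - 715) + 1219241936960 = -8580*I*√10 + 1219241936960 = 1219241936960 - 8580*I*√10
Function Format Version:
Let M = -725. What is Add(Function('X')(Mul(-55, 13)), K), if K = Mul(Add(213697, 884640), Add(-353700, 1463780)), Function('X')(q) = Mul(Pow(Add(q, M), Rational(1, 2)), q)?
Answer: Add(1219241936960, Mul(-8580, I, Pow(10, Rational(1, 2)))) ≈ Add(1.2192e+12, Mul(-27132., I))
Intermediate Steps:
Function('X')(q) = Mul(q, Pow(Add(-725, q), Rational(1, 2))) (Function('X')(q) = Mul(Pow(Add(q, -725), Rational(1, 2)), q) = Mul(Pow(Add(-725, q), Rational(1, 2)), q) = Mul(q, Pow(Add(-725, q), Rational(1, 2))))
K = 1219241936960 (K = Mul(1098337, 1110080) = 1219241936960)
Add(Function('X')(Mul(-55, 13)), K) = Add(Mul(Mul(-55, 13), Pow(Add(-725, Mul(-55, 13)), Rational(1, 2))), 1219241936960) = Add(Mul(-715, Pow(Add(-725, -715), Rational(1, 2))), 1219241936960) = Add(Mul(-715, Pow(-1440, Rational(1, 2))), 1219241936960) = Add(Mul(-715, Mul(12, I, Pow(10, Rational(1, 2)))), 1219241936960) = Add(Mul(-8580, I, Pow(10, Rational(1, 2))), 1219241936960) = Add(1219241936960, Mul(-8580, I, Pow(10, Rational(1, 2))))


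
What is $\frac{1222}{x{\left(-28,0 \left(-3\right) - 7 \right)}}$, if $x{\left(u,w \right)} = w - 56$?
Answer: $- \frac{1222}{63} \approx -19.397$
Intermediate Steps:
$x{\left(u,w \right)} = -56 + w$ ($x{\left(u,w \right)} = w - 56 = -56 + w$)
$\frac{1222}{x{\left(-28,0 \left(-3\right) - 7 \right)}} = \frac{1222}{-56 + \left(0 \left(-3\right) - 7\right)} = \frac{1222}{-56 + \left(0 - 7\right)} = \frac{1222}{-56 - 7} = \frac{1222}{-63} = 1222 \left(- \frac{1}{63}\right) = - \frac{1222}{63}$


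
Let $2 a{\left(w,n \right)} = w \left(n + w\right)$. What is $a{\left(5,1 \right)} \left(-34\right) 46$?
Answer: $-23460$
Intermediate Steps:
$a{\left(w,n \right)} = \frac{w \left(n + w\right)}{2}$
$a{\left(5,1 \right)} \left(-34\right) 46 = \frac{1}{2} \cdot 5 \left(1 + 5\right) \left(-34\right) 46 = \frac{1}{2} \cdot 5 \cdot 6 \left(-34\right) 46 = 15 \left(-34\right) 46 = \left(-510\right) 46 = -23460$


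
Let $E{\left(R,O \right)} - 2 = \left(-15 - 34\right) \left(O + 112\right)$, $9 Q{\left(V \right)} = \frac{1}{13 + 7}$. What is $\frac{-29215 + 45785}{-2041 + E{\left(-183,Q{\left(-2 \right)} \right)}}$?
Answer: $- \frac{2982600}{1354909} \approx -2.2013$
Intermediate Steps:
$Q{\left(V \right)} = \frac{1}{180}$ ($Q{\left(V \right)} = \frac{1}{9 \left(13 + 7\right)} = \frac{1}{9 \cdot 20} = \frac{1}{9} \cdot \frac{1}{20} = \frac{1}{180}$)
$E{\left(R,O \right)} = -5486 - 49 O$ ($E{\left(R,O \right)} = 2 + \left(-15 - 34\right) \left(O + 112\right) = 2 - 49 \left(112 + O\right) = 2 - \left(5488 + 49 O\right) = -5486 - 49 O$)
$\frac{-29215 + 45785}{-2041 + E{\left(-183,Q{\left(-2 \right)} \right)}} = \frac{-29215 + 45785}{-2041 - \frac{987529}{180}} = \frac{16570}{-2041 - \frac{987529}{180}} = \frac{16570}{- \frac{1354909}{180}} = 16570 \left(- \frac{180}{1354909}\right) = - \frac{2982600}{1354909}$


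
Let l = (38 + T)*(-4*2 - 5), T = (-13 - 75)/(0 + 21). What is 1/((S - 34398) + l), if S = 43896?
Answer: 21/190228 ≈ 0.00011039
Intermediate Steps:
T = -88/21 ≈ -4.1905
l = -9230/21 (l = (38 - 88/21)*(-4*2 - 5) = 710*(-8 - 5)/21 = (710/21)*(-13) = -9230/21 ≈ -439.52)
1/((S - 34398) + l) = 1/((43896 - 34398) - 9230/21) = 1/(9498 - 9230/21) = 1/(190228/21) = 21/190228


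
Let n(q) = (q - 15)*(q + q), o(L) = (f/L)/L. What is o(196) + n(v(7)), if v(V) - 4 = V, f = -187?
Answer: -3380795/38416 ≈ -88.005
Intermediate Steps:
v(V) = 4 + V
o(L) = -187/L² (o(L) = (-187/L)/L = -187/L²)
n(q) = 2*q*(-15 + q) (n(q) = (-15 + q)*(2*q) = 2*q*(-15 + q))
o(196) + n(v(7)) = -187/196² + 2*(4 + 7)*(-15 + (4 + 7)) = -187*1/38416 + 2*11*(-15 + 11) = -187/38416 + 2*11*(-4) = -187/38416 - 88 = -3380795/38416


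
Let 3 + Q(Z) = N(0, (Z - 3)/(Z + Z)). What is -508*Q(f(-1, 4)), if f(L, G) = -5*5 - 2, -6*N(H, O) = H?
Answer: 1524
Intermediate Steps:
N(H, O) = -H/6
f(L, G) = -27 (f(L, G) = -25 - 2 = -27)
Q(Z) = -3 (Q(Z) = -3 - ⅙*0 = -3 + 0 = -3)
-508*Q(f(-1, 4)) = -508*(-3) = 1524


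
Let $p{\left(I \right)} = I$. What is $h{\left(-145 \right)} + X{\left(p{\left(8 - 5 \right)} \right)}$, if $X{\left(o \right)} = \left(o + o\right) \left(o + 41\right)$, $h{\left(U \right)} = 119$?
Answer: $383$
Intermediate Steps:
$X{\left(o \right)} = 2 o \left(41 + o\right)$
$h{\left(-145 \right)} + X{\left(p{\left(8 - 5 \right)} \right)} = 119 + 2 \left(8 - 5\right) \left(41 + \left(8 - 5\right)\right) = 119 + 2 \cdot 3 \left(41 + 3\right) = 119 + 2 \cdot 3 \cdot 44 = 119 + 264 = 383$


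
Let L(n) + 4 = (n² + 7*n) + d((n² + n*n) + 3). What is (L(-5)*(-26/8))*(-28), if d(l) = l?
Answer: 3549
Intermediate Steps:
L(n) = -1 + 3*n² + 7*n (L(n) = -4 + ((n² + 7*n) + ((n² + n*n) + 3)) = -4 + ((n² + 7*n) + ((n² + n²) + 3)) = -4 + ((n² + 7*n) + (2*n² + 3)) = -4 + ((n² + 7*n) + (3 + 2*n²)) = -4 + (3 + 3*n² + 7*n) = -1 + 3*n² + 7*n)
(L(-5)*(-26/8))*(-28) = ((-1 + 3*(-5)² + 7*(-5))*(-26/8))*(-28) = ((-1 + 3*25 - 35)*(-26*⅛))*(-28) = ((-1 + 75 - 35)*(-13/4))*(-28) = (39*(-13/4))*(-28) = -507/4*(-28) = 3549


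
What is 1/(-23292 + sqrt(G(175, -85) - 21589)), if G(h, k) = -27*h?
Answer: -11646/271271789 - I*sqrt(26314)/542543578 ≈ -4.2931e-5 - 2.9899e-7*I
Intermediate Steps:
1/(-23292 + sqrt(G(175, -85) - 21589)) = 1/(-23292 + sqrt(-27*175 - 21589)) = 1/(-23292 + sqrt(-4725 - 21589)) = 1/(-23292 + sqrt(-26314)) = 1/(-23292 + I*sqrt(26314))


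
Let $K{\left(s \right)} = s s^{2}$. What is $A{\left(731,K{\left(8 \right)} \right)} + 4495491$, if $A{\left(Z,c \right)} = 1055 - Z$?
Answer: $4495815$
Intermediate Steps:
$K{\left(s \right)} = s^{3}$
$A{\left(731,K{\left(8 \right)} \right)} + 4495491 = \left(1055 - 731\right) + 4495491 = 324 + 4495491 = 4495815$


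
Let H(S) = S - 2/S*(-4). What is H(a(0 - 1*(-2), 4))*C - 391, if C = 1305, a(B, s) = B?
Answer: 7439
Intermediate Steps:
H(S) = S + 8/S
H(a(0 - 1*(-2), 4))*C - 391 = ((0 - 1*(-2)) + 8/(0 - 1*(-2)))*1305 - 391 = ((0 + 2) + 8/(0 + 2))*1305 - 391 = (2 + 8/2)*1305 - 391 = (2 + 8*(½))*1305 - 391 = (2 + 4)*1305 - 391 = 6*1305 - 391 = 7830 - 391 = 7439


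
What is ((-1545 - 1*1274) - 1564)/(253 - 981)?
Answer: 4383/728 ≈ 6.0206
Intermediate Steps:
((-1545 - 1*1274) - 1564)/(253 - 981) = ((-1545 - 1274) - 1564)/(-728) = (-2819 - 1564)*(-1/728) = -4383*(-1/728) = 4383/728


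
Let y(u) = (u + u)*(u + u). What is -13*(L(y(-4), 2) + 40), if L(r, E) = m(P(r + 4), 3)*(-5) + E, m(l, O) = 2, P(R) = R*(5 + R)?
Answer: -416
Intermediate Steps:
y(u) = 4*u² (y(u) = (2*u)*(2*u) = 4*u²)
L(r, E) = -10 + E (L(r, E) = 2*(-5) + E = -10 + E)
-13*(L(y(-4), 2) + 40) = -13*((-10 + 2) + 40) = -13*(-8 + 40) = -13*32 = -416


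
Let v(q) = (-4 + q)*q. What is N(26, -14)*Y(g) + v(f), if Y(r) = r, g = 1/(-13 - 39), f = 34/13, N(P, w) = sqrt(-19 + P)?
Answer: -612/169 - sqrt(7)/52 ≈ -3.6722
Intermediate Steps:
f = 34/13 (f = 34*(1/13) = 34/13 ≈ 2.6154)
g = -1/52 (g = 1/(-52) = -1/52 ≈ -0.019231)
v(q) = q*(-4 + q)
N(26, -14)*Y(g) + v(f) = sqrt(-19 + 26)*(-1/52) + 34*(-4 + 34/13)/13 = sqrt(7)*(-1/52) + (34/13)*(-18/13) = -sqrt(7)/52 - 612/169 = -612/169 - sqrt(7)/52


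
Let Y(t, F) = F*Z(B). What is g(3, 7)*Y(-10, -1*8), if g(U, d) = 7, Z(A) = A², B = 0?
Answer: 0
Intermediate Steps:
Y(t, F) = 0 (Y(t, F) = F*0² = F*0 = 0)
g(3, 7)*Y(-10, -1*8) = 7*0 = 0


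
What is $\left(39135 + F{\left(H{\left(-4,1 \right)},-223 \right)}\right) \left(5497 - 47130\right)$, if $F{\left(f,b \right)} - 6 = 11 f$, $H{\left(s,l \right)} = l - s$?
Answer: $-1631847068$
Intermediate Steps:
$F{\left(f,b \right)} = 6 + 11 f$
$\left(39135 + F{\left(H{\left(-4,1 \right)},-223 \right)}\right) \left(5497 - 47130\right) = \left(39135 + \left(6 + 11 \left(1 - -4\right)\right)\right) \left(5497 - 47130\right) = \left(39135 + \left(6 + 11 \left(1 + 4\right)\right)\right) \left(-41633\right) = \left(39135 + \left(6 + 11 \cdot 5\right)\right) \left(-41633\right) = \left(39135 + \left(6 + 55\right)\right) \left(-41633\right) = \left(39135 + 61\right) \left(-41633\right) = 39196 \left(-41633\right) = -1631847068$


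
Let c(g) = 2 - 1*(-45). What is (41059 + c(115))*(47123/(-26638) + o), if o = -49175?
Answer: -26923829297469/13319 ≈ -2.0215e+9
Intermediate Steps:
c(g) = 47 (c(g) = 2 + 45 = 47)
(41059 + c(115))*(47123/(-26638) + o) = (41059 + 47)*(47123/(-26638) - 49175) = 41106*(47123*(-1/26638) - 49175) = 41106*(-47123/26638 - 49175) = 41106*(-1309970773/26638) = -26923829297469/13319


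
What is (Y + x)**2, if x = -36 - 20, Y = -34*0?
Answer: 3136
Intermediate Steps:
Y = 0
x = -56
(Y + x)**2 = (0 - 56)**2 = (-56)**2 = 3136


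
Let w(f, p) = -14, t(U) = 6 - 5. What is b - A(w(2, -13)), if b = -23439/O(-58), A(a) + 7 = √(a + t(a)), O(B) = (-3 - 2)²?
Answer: -23264/25 - I*√13 ≈ -930.56 - 3.6056*I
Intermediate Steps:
t(U) = 1
O(B) = 25 (O(B) = (-5)² = 25)
A(a) = -7 + √(1 + a) (A(a) = -7 + √(a + 1) = -7 + √(1 + a))
b = -23439/25 ≈ -937.56
b - A(w(2, -13)) = -23439/25 - (-7 + √(1 - 14)) = -23439/25 - (-7 + √(-13)) = -23439/25 - (-7 + I*√13) = -23439/25 + (7 - I*√13) = -23264/25 - I*√13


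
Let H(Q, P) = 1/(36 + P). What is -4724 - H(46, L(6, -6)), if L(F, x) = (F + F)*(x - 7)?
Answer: -566879/120 ≈ -4724.0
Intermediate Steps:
L(F, x) = 2*F*(-7 + x) (L(F, x) = (2*F)*(-7 + x) = 2*F*(-7 + x))
-4724 - H(46, L(6, -6)) = -4724 - 1/(36 + 2*6*(-7 - 6)) = -4724 - 1/(36 + 2*6*(-13)) = -4724 - 1/(36 - 156) = -4724 - 1/(-120) = -4724 - 1*(-1/120) = -4724 + 1/120 = -566879/120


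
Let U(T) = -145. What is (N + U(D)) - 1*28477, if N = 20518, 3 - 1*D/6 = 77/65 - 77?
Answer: -8104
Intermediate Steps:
D = 30738/65 (D = 18 - 6*(77/65 - 77) = 18 - 6*(-4928/65) = 18 + 29568/65 = 30738/65 ≈ 472.89)
(N + U(D)) - 1*28477 = (20518 - 145) - 1*28477 = 20373 - 28477 = -8104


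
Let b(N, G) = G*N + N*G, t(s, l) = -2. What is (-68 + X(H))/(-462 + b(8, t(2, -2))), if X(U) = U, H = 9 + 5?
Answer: 27/247 ≈ 0.10931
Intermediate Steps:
H = 14
b(N, G) = 2*G*N (b(N, G) = G*N + G*N = 2*G*N)
(-68 + X(H))/(-462 + b(8, t(2, -2))) = (-68 + 14)/(-462 + 2*(-2)*8) = -54/(-462 - 32) = -54/(-494) = -54*(-1/494) = 27/247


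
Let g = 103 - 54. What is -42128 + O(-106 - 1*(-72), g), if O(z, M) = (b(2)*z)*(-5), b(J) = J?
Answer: -41788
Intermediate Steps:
g = 49
O(z, M) = -10*z (O(z, M) = (2*z)*(-5) = -10*z)
-42128 + O(-106 - 1*(-72), g) = -42128 - 10*(-106 - 1*(-72)) = -42128 - 10*(-106 + 72) = -42128 - 10*(-34) = -42128 + 340 = -41788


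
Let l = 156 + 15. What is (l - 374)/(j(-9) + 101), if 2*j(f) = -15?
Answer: -406/187 ≈ -2.1711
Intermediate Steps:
l = 171
j(f) = -15/2 (j(f) = (1/2)*(-15) = -15/2)
(l - 374)/(j(-9) + 101) = (171 - 374)/(-15/2 + 101) = -203/187/2 = -203*2/187 = -406/187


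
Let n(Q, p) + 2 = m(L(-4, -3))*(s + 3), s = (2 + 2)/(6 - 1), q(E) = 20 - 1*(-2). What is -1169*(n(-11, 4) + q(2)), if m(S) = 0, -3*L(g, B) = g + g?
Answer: -23380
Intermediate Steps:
L(g, B) = -2*g/3 (L(g, B) = -(g + g)/3 = -2*g/3)
q(E) = 22 (q(E) = 20 + 2 = 22)
s = ⅘ (s = 4/5 = 4*(⅕) = ⅘ ≈ 0.80000)
n(Q, p) = -2 (n(Q, p) = -2 + 0*(⅘ + 3) = -2 + 0*(19/5) = -2 + 0 = -2)
-1169*(n(-11, 4) + q(2)) = -1169*(-2 + 22) = -1169*20 = -23380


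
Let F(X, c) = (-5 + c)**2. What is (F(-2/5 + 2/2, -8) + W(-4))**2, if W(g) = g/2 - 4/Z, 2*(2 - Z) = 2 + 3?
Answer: 30625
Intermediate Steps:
Z = -1/2 (Z = 2 - (2 + 3)/2 = 2 - 1/2*5 = 2 - 5/2 = -1/2 ≈ -0.50000)
W(g) = 8 + g/2 (W(g) = g/2 - 4/(-1/2) = g*(1/2) - 4*(-2) = g/2 + 8 = 8 + g/2)
(F(-2/5 + 2/2, -8) + W(-4))**2 = ((-5 - 8)**2 + (8 + (1/2)*(-4)))**2 = ((-13)**2 + (8 - 2))**2 = (169 + 6)**2 = 175**2 = 30625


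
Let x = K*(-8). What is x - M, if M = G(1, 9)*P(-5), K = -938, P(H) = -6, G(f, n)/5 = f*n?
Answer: 7774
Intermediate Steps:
G(f, n) = 5*f*n (G(f, n) = 5*(f*n) = 5*f*n)
M = -270 (M = (5*1*9)*(-6) = 45*(-6) = -270)
x = 7504 (x = -938*(-8) = 7504)
x - M = 7504 - 1*(-270) = 7504 + 270 = 7774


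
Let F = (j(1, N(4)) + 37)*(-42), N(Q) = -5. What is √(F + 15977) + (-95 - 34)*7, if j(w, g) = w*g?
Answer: -903 + √14633 ≈ -782.03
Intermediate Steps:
j(w, g) = g*w
F = -1344 (F = (-5*1 + 37)*(-42) = (-5 + 37)*(-42) = 32*(-42) = -1344)
√(F + 15977) + (-95 - 34)*7 = √(-1344 + 15977) + (-95 - 34)*7 = √14633 - 129*7 = √14633 - 903 = -903 + √14633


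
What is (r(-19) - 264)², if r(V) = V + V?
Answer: 91204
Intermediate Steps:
r(V) = 2*V
(r(-19) - 264)² = (2*(-19) - 264)² = (-38 - 264)² = (-302)² = 91204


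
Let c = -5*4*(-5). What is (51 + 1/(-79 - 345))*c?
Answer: 540575/106 ≈ 5099.8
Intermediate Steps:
c = 100 (c = -20*(-5) = 100)
(51 + 1/(-79 - 345))*c = (51 + 1/(-79 - 345))*100 = (51 + 1/(-424))*100 = (51 - 1/424)*100 = (21623/424)*100 = 540575/106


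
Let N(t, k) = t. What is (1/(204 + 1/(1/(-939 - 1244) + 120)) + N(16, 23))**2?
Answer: 731591227332709969/2856028018028761 ≈ 256.16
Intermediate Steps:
(1/(204 + 1/(1/(-939 - 1244) + 120)) + N(16, 23))**2 = (1/(204 + 1/(1/(-939 - 1244) + 120)) + 16)**2 = (1/(204 + 1/(1/(-2183) + 120)) + 16)**2 = (1/(204 + 1/(-1/2183 + 120)) + 16)**2 = (1/(204 + 1/(261959/2183)) + 16)**2 = (1/(204 + 2183/261959) + 16)**2 = (1/(53441819/261959) + 16)**2 = (261959/53441819 + 16)**2 = (855331063/53441819)**2 = 731591227332709969/2856028018028761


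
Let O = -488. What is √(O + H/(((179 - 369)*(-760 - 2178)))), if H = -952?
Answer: I*√9504125050290/139555 ≈ 22.091*I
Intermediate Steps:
√(O + H/(((179 - 369)*(-760 - 2178)))) = √(-488 - 952*1/((-760 - 2178)*(179 - 369))) = √(-488 - 952/((-190*(-2938)))) = √(-488 - 952/558220) = √(-488 - 952*1/558220) = √(-488 - 238/139555) = √(-68103078/139555) = I*√9504125050290/139555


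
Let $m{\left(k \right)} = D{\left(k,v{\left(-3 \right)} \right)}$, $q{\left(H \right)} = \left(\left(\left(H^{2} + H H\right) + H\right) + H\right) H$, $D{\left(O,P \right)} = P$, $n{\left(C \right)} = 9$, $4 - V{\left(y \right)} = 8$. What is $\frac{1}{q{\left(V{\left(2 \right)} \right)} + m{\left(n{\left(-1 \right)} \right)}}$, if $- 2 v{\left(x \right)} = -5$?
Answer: $- \frac{2}{187} \approx -0.010695$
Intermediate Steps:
$v{\left(x \right)} = \frac{5}{2}$ ($v{\left(x \right)} = \left(- \frac{1}{2}\right) \left(-5\right) = \frac{5}{2}$)
$V{\left(y \right)} = -4$ ($V{\left(y \right)} = 4 - 8 = -4$)
$q{\left(H \right)} = H \left(2 H + 2 H^{2}\right)$ ($q{\left(H \right)} = \left(\left(\left(H^{2} + H^{2}\right) + H\right) + H\right) H = \left(\left(2 H^{2} + H\right) + H\right) H = \left(\left(H + 2 H^{2}\right) + H\right) H = \left(2 H + 2 H^{2}\right) H = H \left(2 H + 2 H^{2}\right)$)
$m{\left(k \right)} = \frac{5}{2}$
$\frac{1}{q{\left(V{\left(2 \right)} \right)} + m{\left(n{\left(-1 \right)} \right)}} = \frac{1}{2 \left(-4\right)^{2} \left(1 - 4\right) + \frac{5}{2}} = \frac{1}{2 \cdot 16 \left(-3\right) + \frac{5}{2}} = \frac{1}{-96 + \frac{5}{2}} = \frac{1}{- \frac{187}{2}} = - \frac{2}{187}$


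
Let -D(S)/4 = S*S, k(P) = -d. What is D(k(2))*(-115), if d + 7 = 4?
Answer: 4140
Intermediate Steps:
d = -3 (d = -7 + 4 = -3)
k(P) = 3 (k(P) = -1*(-3) = 3)
D(S) = -4*S² (D(S) = -4*S*S = -4*S²)
D(k(2))*(-115) = -4*3²*(-115) = -4*9*(-115) = -36*(-115) = 4140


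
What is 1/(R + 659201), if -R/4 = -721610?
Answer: 1/3545641 ≈ 2.8204e-7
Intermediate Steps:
R = 2886440 (R = -4*(-721610) = 2886440)
1/(R + 659201) = 1/(2886440 + 659201) = 1/3545641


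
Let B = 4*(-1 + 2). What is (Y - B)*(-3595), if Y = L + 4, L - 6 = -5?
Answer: -3595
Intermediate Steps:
L = 1 (L = 6 - 5 = 1)
B = 4 (B = 4*1 = 4)
Y = 5 (Y = 1 + 4 = 5)
(Y - B)*(-3595) = (5 - 1*4)*(-3595) = (5 - 4)*(-3595) = 1*(-3595) = -3595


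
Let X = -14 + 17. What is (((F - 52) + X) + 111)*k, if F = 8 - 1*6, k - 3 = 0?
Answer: 192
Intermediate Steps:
k = 3 (k = 3 + 0 = 3)
F = 2 (F = 8 - 6 = 2)
X = 3
(((F - 52) + X) + 111)*k = (((2 - 52) + 3) + 111)*3 = ((-50 + 3) + 111)*3 = (-47 + 111)*3 = 64*3 = 192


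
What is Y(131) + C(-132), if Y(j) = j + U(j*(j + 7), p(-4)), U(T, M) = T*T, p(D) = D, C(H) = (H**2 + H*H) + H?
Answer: 326848931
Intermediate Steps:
C(H) = H + 2*H**2 (C(H) = (H**2 + H**2) + H = 2*H**2 + H = H + 2*H**2)
U(T, M) = T**2
Y(j) = j + j**2*(7 + j)**2 (Y(j) = j + (j*(j + 7))**2 = j + (j*(7 + j))**2 = j + j**2*(7 + j)**2)
Y(131) + C(-132) = 131*(1 + 131*(7 + 131)**2) - 132*(1 + 2*(-132)) = 131*(1 + 131*138**2) - 132*(1 - 264) = 131*(1 + 131*19044) - 132*(-263) = 131*(1 + 2494764) + 34716 = 131*2494765 + 34716 = 326814215 + 34716 = 326848931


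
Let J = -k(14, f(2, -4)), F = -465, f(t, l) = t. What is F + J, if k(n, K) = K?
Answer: -467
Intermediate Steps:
J = -2 (J = -1*2 = -2)
F + J = -465 - 2 = -467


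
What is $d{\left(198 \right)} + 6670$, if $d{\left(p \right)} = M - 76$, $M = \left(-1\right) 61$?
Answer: $6533$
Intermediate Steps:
$M = -61$
$d{\left(p \right)} = -137$ ($d{\left(p \right)} = -61 - 76 = -137$)
$d{\left(198 \right)} + 6670 = -137 + 6670 = 6533$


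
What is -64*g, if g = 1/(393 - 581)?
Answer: 16/47 ≈ 0.34043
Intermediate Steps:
g = -1/188 (g = 1/(-188) = -1/188 ≈ -0.0053191)
-64*g = -64*(-1/188) = 16/47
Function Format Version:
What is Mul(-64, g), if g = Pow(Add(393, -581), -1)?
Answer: Rational(16, 47) ≈ 0.34043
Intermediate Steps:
g = Rational(-1, 188) (g = Pow(-188, -1) = Rational(-1, 188) ≈ -0.0053191)
Mul(-64, g) = Mul(-64, Rational(-1, 188)) = Rational(16, 47)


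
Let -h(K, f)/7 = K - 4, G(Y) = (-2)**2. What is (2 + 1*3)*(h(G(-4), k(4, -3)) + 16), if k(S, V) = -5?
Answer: 80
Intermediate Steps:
G(Y) = 4
h(K, f) = 28 - 7*K (h(K, f) = -7*(K - 4) = -7*(-4 + K) = 28 - 7*K)
(2 + 1*3)*(h(G(-4), k(4, -3)) + 16) = (2 + 1*3)*((28 - 7*4) + 16) = (2 + 3)*((28 - 28) + 16) = 5*(0 + 16) = 5*16 = 80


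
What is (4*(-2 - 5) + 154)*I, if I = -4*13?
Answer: -6552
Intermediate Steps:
I = -52
(4*(-2 - 5) + 154)*I = (4*(-2 - 5) + 154)*(-52) = (4*(-7) + 154)*(-52) = (-28 + 154)*(-52) = 126*(-52) = -6552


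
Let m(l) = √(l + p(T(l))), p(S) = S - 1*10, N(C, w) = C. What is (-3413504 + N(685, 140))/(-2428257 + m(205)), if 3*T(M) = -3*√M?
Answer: 3412819/(2428257 - √(195 - √205)) ≈ 1.4055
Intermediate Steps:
T(M) = -√M (T(M) = (-3*√M)/3 = -√M)
p(S) = -10 + S (p(S) = S - 10 = -10 + S)
m(l) = √(-10 + l - √l) (m(l) = √(l + (-10 - √l)) = √(-10 + l - √l))
(-3413504 + N(685, 140))/(-2428257 + m(205)) = (-3413504 + 685)/(-2428257 + √(-10 + 205 - √205)) = -3412819/(-2428257 + √(195 - √205))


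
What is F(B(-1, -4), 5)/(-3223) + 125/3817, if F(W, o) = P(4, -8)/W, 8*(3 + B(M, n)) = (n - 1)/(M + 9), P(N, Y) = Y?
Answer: 7037461/220321057 ≈ 0.031942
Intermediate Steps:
B(M, n) = -3 + (-1 + n)/(8*(9 + M)) (B(M, n) = -3 + ((n - 1)/(M + 9))/8 = -3 + ((-1 + n)/(9 + M))/8 = -3 + (-1 + n)/(8*(9 + M)))
F(W, o) = -8/W
F(B(-1, -4), 5)/(-3223) + 125/3817 = -8*8*(9 - 1)/(-217 - 4 - 24*(-1))/(-3223) + 125/3817 = -8*64/(-217 - 4 + 24)*(-1/3223) + 125*(1/3817) = -8/((1/8)*(1/8)*(-197))*(-1/3223) + 125/3817 = -8/(-197/64)*(-1/3223) + 125/3817 = -8*(-64/197)*(-1/3223) + 125/3817 = (512/197)*(-1/3223) + 125/3817 = -512/634931 + 125/3817 = 7037461/220321057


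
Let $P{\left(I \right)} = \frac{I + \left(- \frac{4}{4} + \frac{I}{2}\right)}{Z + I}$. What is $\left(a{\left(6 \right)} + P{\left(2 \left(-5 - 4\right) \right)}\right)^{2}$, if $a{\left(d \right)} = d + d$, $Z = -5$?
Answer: $\frac{92416}{529} \approx 174.7$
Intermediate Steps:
$P{\left(I \right)} = \frac{-1 + \frac{3 I}{2}}{-5 + I}$ ($P{\left(I \right)} = \frac{I + \left(- \frac{4}{4} + \frac{I}{2}\right)}{-5 + I} = \frac{I + \left(\left(-4\right) \frac{1}{4} + I \frac{1}{2}\right)}{-5 + I} = \frac{I + \left(-1 + \frac{I}{2}\right)}{-5 + I} = \frac{-1 + \frac{3 I}{2}}{-5 + I}$)
$a{\left(d \right)} = 2 d$
$\left(a{\left(6 \right)} + P{\left(2 \left(-5 - 4\right) \right)}\right)^{2} = \left(2 \cdot 6 + \frac{-2 + 3 \cdot 2 \left(-5 - 4\right)}{2 \left(-5 + 2 \left(-5 - 4\right)\right)}\right)^{2} = \left(12 + \frac{-2 + 3 \cdot 2 \left(-9\right)}{2 \left(-5 + 2 \left(-9\right)\right)}\right)^{2} = \left(12 + \frac{-2 + 3 \left(-18\right)}{2 \left(-5 - 18\right)}\right)^{2} = \left(12 + \frac{-2 - 54}{2 \left(-23\right)}\right)^{2} = \left(12 + \frac{1}{2} \left(- \frac{1}{23}\right) \left(-56\right)\right)^{2} = \left(12 + \frac{28}{23}\right)^{2} = \left(\frac{304}{23}\right)^{2} = \frac{92416}{529}$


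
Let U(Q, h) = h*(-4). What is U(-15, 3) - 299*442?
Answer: -132170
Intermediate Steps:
U(Q, h) = -4*h
U(-15, 3) - 299*442 = -4*3 - 299*442 = -12 - 132158 = -132170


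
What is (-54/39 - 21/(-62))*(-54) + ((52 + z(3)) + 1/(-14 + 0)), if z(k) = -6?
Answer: 577783/5642 ≈ 102.41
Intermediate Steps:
(-54/39 - 21/(-62))*(-54) + ((52 + z(3)) + 1/(-14 + 0)) = (-54/39 - 21/(-62))*(-54) + ((52 - 6) + 1/(-14 + 0)) = (-54*1/39 - 21*(-1/62))*(-54) + (46 + 1/(-14)) = (-18/13 + 21/62)*(-54) + (46 - 1/14) = -843/806*(-54) + 643/14 = 22761/403 + 643/14 = 577783/5642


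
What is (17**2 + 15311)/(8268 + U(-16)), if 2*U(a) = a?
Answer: 780/413 ≈ 1.8886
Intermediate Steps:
U(a) = a/2
(17**2 + 15311)/(8268 + U(-16)) = (17**2 + 15311)/(8268 + (1/2)*(-16)) = (289 + 15311)/(8268 - 8) = 15600/8260 = 15600*(1/8260) = 780/413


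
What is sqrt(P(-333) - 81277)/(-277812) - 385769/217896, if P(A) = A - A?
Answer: -385769/217896 - I*sqrt(81277)/277812 ≈ -1.7704 - 0.0010262*I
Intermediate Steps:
P(A) = 0
sqrt(P(-333) - 81277)/(-277812) - 385769/217896 = sqrt(0 - 81277)/(-277812) - 385769/217896 = sqrt(-81277)*(-1/277812) - 385769*1/217896 = (I*sqrt(81277))*(-1/277812) - 385769/217896 = -I*sqrt(81277)/277812 - 385769/217896 = -385769/217896 - I*sqrt(81277)/277812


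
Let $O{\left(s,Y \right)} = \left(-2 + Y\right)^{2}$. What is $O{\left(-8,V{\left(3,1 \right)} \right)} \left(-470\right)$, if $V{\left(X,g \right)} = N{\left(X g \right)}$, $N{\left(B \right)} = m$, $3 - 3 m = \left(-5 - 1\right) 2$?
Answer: $-4230$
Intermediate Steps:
$m = 5$ ($m = 1 - \frac{\left(-5 - 1\right) 2}{3} = 1 - \frac{\left(-6\right) 2}{3} = 1 - -4 = 1 + 4 = 5$)
$N{\left(B \right)} = 5$
$V{\left(X,g \right)} = 5$
$O{\left(-8,V{\left(3,1 \right)} \right)} \left(-470\right) = \left(-2 + 5\right)^{2} \left(-470\right) = 3^{2} \left(-470\right) = 9 \left(-470\right) = -4230$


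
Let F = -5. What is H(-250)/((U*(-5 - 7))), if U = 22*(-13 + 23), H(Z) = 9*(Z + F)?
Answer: 153/176 ≈ 0.86932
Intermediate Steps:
H(Z) = -45 + 9*Z (H(Z) = 9*(Z - 5) = 9*(-5 + Z) = -45 + 9*Z)
U = 220 (U = 22*10 = 220)
H(-250)/((U*(-5 - 7))) = (-45 + 9*(-250))/((220*(-5 - 7))) = (-45 - 2250)/((220*(-12))) = -2295/(-2640) = -2295*(-1/2640) = 153/176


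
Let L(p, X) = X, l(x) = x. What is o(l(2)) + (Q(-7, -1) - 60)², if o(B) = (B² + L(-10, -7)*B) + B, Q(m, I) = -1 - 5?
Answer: 4348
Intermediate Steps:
Q(m, I) = -6
o(B) = B² - 6*B (o(B) = (B² - 7*B) + B = B² - 6*B)
o(l(2)) + (Q(-7, -1) - 60)² = 2*(-6 + 2) + (-6 - 60)² = 2*(-4) + (-66)² = -8 + 4356 = 4348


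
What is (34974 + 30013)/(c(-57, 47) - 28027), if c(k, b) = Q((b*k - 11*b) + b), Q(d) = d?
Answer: -64987/31176 ≈ -2.0845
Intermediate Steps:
c(k, b) = -10*b + b*k (c(k, b) = (b*k - 11*b) + b = (-11*b + b*k) + b = -10*b + b*k)
(34974 + 30013)/(c(-57, 47) - 28027) = (34974 + 30013)/(47*(-10 - 57) - 28027) = 64987/(47*(-67) - 28027) = 64987/(-3149 - 28027) = 64987/(-31176) = 64987*(-1/31176) = -64987/31176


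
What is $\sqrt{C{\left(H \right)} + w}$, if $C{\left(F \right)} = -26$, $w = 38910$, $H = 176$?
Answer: $2 \sqrt{9721} \approx 197.19$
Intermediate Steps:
$\sqrt{C{\left(H \right)} + w} = \sqrt{-26 + 38910} = \sqrt{38884} = 2 \sqrt{9721}$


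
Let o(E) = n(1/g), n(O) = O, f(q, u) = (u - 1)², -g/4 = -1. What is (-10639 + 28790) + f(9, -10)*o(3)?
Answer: 72725/4 ≈ 18181.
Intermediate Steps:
g = 4 (g = -4*(-1) = 4)
f(q, u) = (-1 + u)²
o(E) = ¼ (o(E) = 1/4 = ¼)
(-10639 + 28790) + f(9, -10)*o(3) = (-10639 + 28790) + (-1 - 10)²*(¼) = 18151 + (-11)²*(¼) = 18151 + 121*(¼) = 18151 + 121/4 = 72725/4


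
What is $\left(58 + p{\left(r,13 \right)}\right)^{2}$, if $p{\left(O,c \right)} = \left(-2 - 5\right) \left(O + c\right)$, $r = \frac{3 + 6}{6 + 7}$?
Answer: $\frac{242064}{169} \approx 1432.3$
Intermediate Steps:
$r = \frac{9}{13} \approx 0.69231$
$p{\left(O,c \right)} = - 7 O - 7 c$ ($p{\left(O,c \right)} = - 7 \left(O + c\right) = - 7 O - 7 c$)
$\left(58 + p{\left(r,13 \right)}\right)^{2} = \left(58 - \frac{1246}{13}\right)^{2} = \left(- \frac{492}{13}\right)^{2} = \frac{242064}{169}$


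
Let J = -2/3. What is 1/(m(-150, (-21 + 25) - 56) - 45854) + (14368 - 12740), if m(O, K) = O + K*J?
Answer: 224514221/137908 ≈ 1628.0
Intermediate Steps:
J = -⅔ (J = -2*⅓ = -⅔ ≈ -0.66667)
m(O, K) = O - 2*K/3 (m(O, K) = O + K*(-⅔) = O - 2*K/3)
1/(m(-150, (-21 + 25) - 56) - 45854) + (14368 - 12740) = 1/((-150 - 2*((-21 + 25) - 56)/3) - 45854) + (14368 - 12740) = 1/((-150 - 2*(4 - 56)/3) - 45854) + 1628 = 1/((-150 - ⅔*(-52)) - 45854) + 1628 = 1/((-150 + 104/3) - 45854) + 1628 = 1/(-346/3 - 45854) + 1628 = 1/(-137908/3) + 1628 = -3/137908 + 1628 = 224514221/137908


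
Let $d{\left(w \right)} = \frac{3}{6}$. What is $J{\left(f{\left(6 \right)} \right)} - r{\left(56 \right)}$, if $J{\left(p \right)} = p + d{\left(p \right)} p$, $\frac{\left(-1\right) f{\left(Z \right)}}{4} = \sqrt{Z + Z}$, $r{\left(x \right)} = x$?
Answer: $-56 - 12 \sqrt{3} \approx -76.785$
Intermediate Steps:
$d{\left(w \right)} = \frac{1}{2}$ ($d{\left(w \right)} = 3 \cdot \frac{1}{6} = \frac{1}{2}$)
$f{\left(Z \right)} = - 4 \sqrt{2} \sqrt{Z}$ ($f{\left(Z \right)} = - 4 \sqrt{Z + Z} = - 4 \sqrt{2 Z} = - 4 \sqrt{2} \sqrt{Z}$)
$J{\left(p \right)} = \frac{3 p}{2}$ ($J{\left(p \right)} = p + \frac{p}{2} = \frac{3 p}{2}$)
$J{\left(f{\left(6 \right)} \right)} - r{\left(56 \right)} = \frac{3 \left(- 4 \sqrt{2} \sqrt{6}\right)}{2} - 56 = \frac{3 \left(- 8 \sqrt{3}\right)}{2} - 56 = - 12 \sqrt{3} - 56 = -56 - 12 \sqrt{3}$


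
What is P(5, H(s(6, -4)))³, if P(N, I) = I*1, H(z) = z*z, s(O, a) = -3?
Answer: 729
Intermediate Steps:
H(z) = z²
P(N, I) = I
P(5, H(s(6, -4)))³ = ((-3)²)³ = 9³ = 729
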